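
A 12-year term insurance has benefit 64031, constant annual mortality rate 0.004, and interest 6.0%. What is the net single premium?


NSP = benefit * sum_{k=0}^{n-1} k_p_x * q * v^(k+1)
With constant q=0.004, v=0.943396
Sum = 0.032898
NSP = 64031 * 0.032898
= 2106.489


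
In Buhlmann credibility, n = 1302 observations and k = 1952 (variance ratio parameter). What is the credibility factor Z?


Z = n / (n + k)
= 1302 / (1302 + 1952)
= 1302 / 3254
= 0.4001


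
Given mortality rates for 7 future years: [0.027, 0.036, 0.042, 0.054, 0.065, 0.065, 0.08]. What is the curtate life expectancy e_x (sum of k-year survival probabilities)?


e_x = sum_{k=1}^{n} k_p_x
k_p_x values:
  1_p_x = 0.973
  2_p_x = 0.937972
  3_p_x = 0.898577
  4_p_x = 0.850054
  5_p_x = 0.7948
  6_p_x = 0.743138
  7_p_x = 0.683687
e_x = 5.8812


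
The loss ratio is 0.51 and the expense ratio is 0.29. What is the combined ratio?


Combined ratio = loss ratio + expense ratio
= 0.51 + 0.29
= 0.8


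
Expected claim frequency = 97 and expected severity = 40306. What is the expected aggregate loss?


E[S] = E[N] * E[X]
= 97 * 40306
= 3.9097e+06


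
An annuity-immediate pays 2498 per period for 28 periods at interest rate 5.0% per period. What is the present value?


PV = PMT * (1 - (1+i)^(-n)) / i
= 2498 * (1 - (1+0.05)^(-28)) / 0.05
= 2498 * (1 - 0.255094) / 0.05
= 2498 * 14.898127
= 37215.5219


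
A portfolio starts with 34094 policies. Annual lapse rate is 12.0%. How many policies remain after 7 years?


remaining = initial * (1 - lapse)^years
= 34094 * (1 - 0.12)^7
= 34094 * 0.408676
= 13933.3858


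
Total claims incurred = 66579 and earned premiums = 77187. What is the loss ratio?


Loss ratio = claims / premiums
= 66579 / 77187
= 0.8626


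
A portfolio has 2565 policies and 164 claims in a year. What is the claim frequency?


frequency = claims / policies
= 164 / 2565
= 0.0639


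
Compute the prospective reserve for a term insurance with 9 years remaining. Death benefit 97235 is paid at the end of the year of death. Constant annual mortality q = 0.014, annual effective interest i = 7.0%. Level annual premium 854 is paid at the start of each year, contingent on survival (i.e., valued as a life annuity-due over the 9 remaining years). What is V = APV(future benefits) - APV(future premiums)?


v = 1/(1+i) = 0.934579
APV(future benefits) per unit = sum_{k=0}^{8} k_p_x * q * v^(k+1) = 0.086814
APV(future benefits) = 97235 * 0.086814 = 8441.4029
Life annuity-due factor ä_{x:9} = sum_{k=0}^{8} k_p_x * v^k = 6.635104
APV(future premiums) = 854 * 6.635104 = 5666.3791
V = 8441.4029 - 5666.3791
= 2775.0238


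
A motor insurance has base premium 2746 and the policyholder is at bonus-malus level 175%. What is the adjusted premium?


adjusted = base * BM_level / 100
= 2746 * 175 / 100
= 2746 * 1.75
= 4805.5


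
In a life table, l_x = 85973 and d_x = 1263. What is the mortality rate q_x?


q_x = d_x / l_x
= 1263 / 85973
= 0.0147


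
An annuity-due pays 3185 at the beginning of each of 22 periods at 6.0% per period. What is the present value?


PV_due = PMT * (1-(1+i)^(-n))/i * (1+i)
PV_immediate = 38352.4378
PV_due = 38352.4378 * 1.06
= 40653.584


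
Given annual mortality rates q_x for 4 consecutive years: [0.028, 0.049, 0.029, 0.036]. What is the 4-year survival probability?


p_k = 1 - q_k for each year
Survival = product of (1 - q_k)
= 0.972 * 0.951 * 0.971 * 0.964
= 0.8653


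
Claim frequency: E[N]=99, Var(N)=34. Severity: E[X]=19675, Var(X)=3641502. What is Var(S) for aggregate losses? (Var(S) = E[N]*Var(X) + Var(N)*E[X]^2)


Var(S) = E[N]*Var(X) + Var(N)*E[X]^2
= 99*3641502 + 34*19675^2
= 360508698 + 13161591250
= 1.3522e+10


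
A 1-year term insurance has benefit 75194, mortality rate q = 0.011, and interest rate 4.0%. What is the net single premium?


NSP = benefit * q * v
v = 1/(1+i) = 0.961538
NSP = 75194 * 0.011 * 0.961538
= 795.3212


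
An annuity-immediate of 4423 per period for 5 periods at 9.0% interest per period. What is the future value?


FV = PMT * ((1+i)^n - 1) / i
= 4423 * ((1.09)^5 - 1) / 0.09
= 4423 * (1.538624 - 1) / 0.09
= 26470.375


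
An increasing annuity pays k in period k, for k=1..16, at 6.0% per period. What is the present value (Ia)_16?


(Ia)_n = sum_{k=1}^{n} k * v^k, v = 1/(1+i)
v = 0.943396
Sum computed term by term:
(Ia)_16 = 73.5651


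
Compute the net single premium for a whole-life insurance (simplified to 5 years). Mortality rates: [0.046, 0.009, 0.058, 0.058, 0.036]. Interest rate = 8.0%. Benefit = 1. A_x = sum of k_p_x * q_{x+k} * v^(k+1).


v = 0.925926
Year 0: k_p_x=1.0, q=0.046, term=0.042593
Year 1: k_p_x=0.954, q=0.009, term=0.007361
Year 2: k_p_x=0.945414, q=0.058, term=0.043529
Year 3: k_p_x=0.89058, q=0.058, term=0.037967
Year 4: k_p_x=0.838926, q=0.036, term=0.020555
A_x = 0.152


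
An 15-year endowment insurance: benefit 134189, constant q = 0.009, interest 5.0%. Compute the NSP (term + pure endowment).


Term component = 11871.9974
Pure endowment = 15_p_x * v^15 * benefit = 0.873182 * 0.481017 * 134189 = 56361.4617
NSP = 68233.4591


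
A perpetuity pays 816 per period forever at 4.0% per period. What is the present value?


PV = PMT / i
= 816 / 0.04
= 20400.0


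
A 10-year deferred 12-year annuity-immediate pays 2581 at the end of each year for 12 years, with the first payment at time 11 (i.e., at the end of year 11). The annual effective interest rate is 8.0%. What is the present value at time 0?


PV at time 10 of the 12-year annuity-immediate:
a_n = 2581 * (1-(1+0.08)^(-12))/0.08 = 19450.6174
Discount back 10 years to time 0:
PV = 19450.6174 * (1+0.08)^(-10)
= 19450.6174 * 0.463193
= 9009.3993


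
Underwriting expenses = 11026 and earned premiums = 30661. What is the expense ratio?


Expense ratio = expenses / premiums
= 11026 / 30661
= 0.3596


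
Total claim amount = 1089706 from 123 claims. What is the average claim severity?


severity = total / number
= 1089706 / 123
= 8859.3984


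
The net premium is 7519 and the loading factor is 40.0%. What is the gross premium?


Gross = net * (1 + loading)
= 7519 * (1 + 0.4)
= 7519 * 1.4
= 10526.6


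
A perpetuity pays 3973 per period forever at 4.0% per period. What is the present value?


PV = PMT / i
= 3973 / 0.04
= 99325.0


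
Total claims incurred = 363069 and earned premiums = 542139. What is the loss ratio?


Loss ratio = claims / premiums
= 363069 / 542139
= 0.6697


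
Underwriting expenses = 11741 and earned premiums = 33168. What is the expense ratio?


Expense ratio = expenses / premiums
= 11741 / 33168
= 0.354


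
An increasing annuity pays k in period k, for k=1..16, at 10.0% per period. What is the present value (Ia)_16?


(Ia)_n = sum_{k=1}^{n} k * v^k, v = 1/(1+i)
v = 0.909091
Sum computed term by term:
(Ia)_16 = 51.2401


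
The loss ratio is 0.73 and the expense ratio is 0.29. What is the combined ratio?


Combined ratio = loss ratio + expense ratio
= 0.73 + 0.29
= 1.02


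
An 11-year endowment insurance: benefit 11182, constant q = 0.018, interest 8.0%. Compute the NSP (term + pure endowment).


Term component = 1332.5118
Pure endowment = 11_p_x * v^11 * benefit = 0.818892 * 0.428883 * 11182 = 3927.2138
NSP = 5259.7255


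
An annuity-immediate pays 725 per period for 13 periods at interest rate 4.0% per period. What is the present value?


PV = PMT * (1 - (1+i)^(-n)) / i
= 725 * (1 - (1+0.04)^(-13)) / 0.04
= 725 * (1 - 0.600574) / 0.04
= 725 * 9.985648
= 7239.5947


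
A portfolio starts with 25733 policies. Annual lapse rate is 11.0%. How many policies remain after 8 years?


remaining = initial * (1 - lapse)^years
= 25733 * (1 - 0.11)^8
= 25733 * 0.393659
= 10130.024


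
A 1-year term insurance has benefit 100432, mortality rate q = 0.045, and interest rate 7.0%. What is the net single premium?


NSP = benefit * q * v
v = 1/(1+i) = 0.934579
NSP = 100432 * 0.045 * 0.934579
= 4223.7757


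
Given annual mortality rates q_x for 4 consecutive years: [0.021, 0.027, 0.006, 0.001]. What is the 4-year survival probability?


p_k = 1 - q_k for each year
Survival = product of (1 - q_k)
= 0.979 * 0.973 * 0.994 * 0.999
= 0.9459


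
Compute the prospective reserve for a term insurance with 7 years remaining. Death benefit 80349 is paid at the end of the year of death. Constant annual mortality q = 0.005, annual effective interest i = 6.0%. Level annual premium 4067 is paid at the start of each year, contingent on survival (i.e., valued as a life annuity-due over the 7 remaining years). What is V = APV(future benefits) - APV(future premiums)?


v = 1/(1+i) = 0.943396
APV(future benefits) per unit = sum_{k=0}^{6} k_p_x * q * v^(k+1) = 0.027529
APV(future benefits) = 80349 * 0.027529 = 2211.9068
Life annuity-due factor ä_{x:7} = sum_{k=0}^{6} k_p_x * v^k = 5.836093
APV(future premiums) = 4067 * 5.836093 = 23735.3901
V = 2211.9068 - 23735.3901
= -21523.4833


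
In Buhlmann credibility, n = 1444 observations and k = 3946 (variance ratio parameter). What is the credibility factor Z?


Z = n / (n + k)
= 1444 / (1444 + 3946)
= 1444 / 5390
= 0.2679


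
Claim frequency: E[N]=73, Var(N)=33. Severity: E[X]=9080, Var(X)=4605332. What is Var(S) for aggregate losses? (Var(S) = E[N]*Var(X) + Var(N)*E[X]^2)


Var(S) = E[N]*Var(X) + Var(N)*E[X]^2
= 73*4605332 + 33*9080^2
= 336189236 + 2720731200
= 3.0569e+09


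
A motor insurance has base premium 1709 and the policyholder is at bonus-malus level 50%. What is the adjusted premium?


adjusted = base * BM_level / 100
= 1709 * 50 / 100
= 1709 * 0.5
= 854.5


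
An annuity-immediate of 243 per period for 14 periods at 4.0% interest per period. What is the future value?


FV = PMT * ((1+i)^n - 1) / i
= 243 * ((1.04)^14 - 1) / 0.04
= 243 * (1.731676 - 1) / 0.04
= 4444.9344


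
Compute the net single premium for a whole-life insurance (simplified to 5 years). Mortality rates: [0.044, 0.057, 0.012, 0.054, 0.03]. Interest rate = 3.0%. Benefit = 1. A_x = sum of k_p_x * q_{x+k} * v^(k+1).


v = 0.970874
Year 0: k_p_x=1.0, q=0.044, term=0.042718
Year 1: k_p_x=0.956, q=0.057, term=0.051364
Year 2: k_p_x=0.901508, q=0.012, term=0.0099
Year 3: k_p_x=0.89069, q=0.054, term=0.042734
Year 4: k_p_x=0.842593, q=0.03, term=0.021805
A_x = 0.1685


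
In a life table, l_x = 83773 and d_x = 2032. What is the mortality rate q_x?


q_x = d_x / l_x
= 2032 / 83773
= 0.0243


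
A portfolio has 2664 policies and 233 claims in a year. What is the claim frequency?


frequency = claims / policies
= 233 / 2664
= 0.0875


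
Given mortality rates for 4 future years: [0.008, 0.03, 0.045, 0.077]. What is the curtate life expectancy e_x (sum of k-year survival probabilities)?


e_x = sum_{k=1}^{n} k_p_x
k_p_x values:
  1_p_x = 0.992
  2_p_x = 0.96224
  3_p_x = 0.918939
  4_p_x = 0.848181
e_x = 3.7214


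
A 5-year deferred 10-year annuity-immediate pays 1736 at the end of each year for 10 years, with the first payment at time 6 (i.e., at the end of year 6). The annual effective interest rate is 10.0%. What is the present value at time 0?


PV at time 5 of the 10-year annuity-immediate:
a_n = 1736 * (1-(1+0.1)^(-10))/0.1 = 10666.9685
Discount back 5 years to time 0:
PV = 10666.9685 * (1+0.1)^(-5)
= 10666.9685 * 0.620921
= 6623.3482


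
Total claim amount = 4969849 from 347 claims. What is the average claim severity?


severity = total / number
= 4969849 / 347
= 14322.3314


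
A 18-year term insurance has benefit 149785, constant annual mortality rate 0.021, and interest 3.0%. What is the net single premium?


NSP = benefit * sum_{k=0}^{n-1} k_p_x * q * v^(k+1)
With constant q=0.021, v=0.970874
Sum = 0.246695
NSP = 149785 * 0.246695
= 36951.2021


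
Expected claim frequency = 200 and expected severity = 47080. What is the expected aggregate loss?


E[S] = E[N] * E[X]
= 200 * 47080
= 9.4160e+06


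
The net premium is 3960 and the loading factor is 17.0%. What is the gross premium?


Gross = net * (1 + loading)
= 3960 * (1 + 0.17)
= 3960 * 1.17
= 4633.2


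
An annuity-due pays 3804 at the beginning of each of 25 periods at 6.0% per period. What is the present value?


PV_due = PMT * (1-(1+i)^(-n))/i * (1+i)
PV_immediate = 48627.8868
PV_due = 48627.8868 * 1.06
= 51545.56


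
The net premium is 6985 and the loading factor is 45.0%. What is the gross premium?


Gross = net * (1 + loading)
= 6985 * (1 + 0.45)
= 6985 * 1.45
= 10128.25


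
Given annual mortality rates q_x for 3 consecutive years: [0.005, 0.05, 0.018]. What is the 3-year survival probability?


p_k = 1 - q_k for each year
Survival = product of (1 - q_k)
= 0.995 * 0.95 * 0.982
= 0.9282


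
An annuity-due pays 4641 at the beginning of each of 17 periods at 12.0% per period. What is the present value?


PV_due = PMT * (1-(1+i)^(-n))/i * (1+i)
PV_immediate = 33042.2051
PV_due = 33042.2051 * 1.12
= 37007.2697


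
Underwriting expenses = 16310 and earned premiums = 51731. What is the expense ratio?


Expense ratio = expenses / premiums
= 16310 / 51731
= 0.3153


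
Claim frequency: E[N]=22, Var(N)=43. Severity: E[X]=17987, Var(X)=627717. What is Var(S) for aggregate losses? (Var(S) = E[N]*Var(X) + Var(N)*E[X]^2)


Var(S) = E[N]*Var(X) + Var(N)*E[X]^2
= 22*627717 + 43*17987^2
= 13809774 + 13911883267
= 1.3926e+10


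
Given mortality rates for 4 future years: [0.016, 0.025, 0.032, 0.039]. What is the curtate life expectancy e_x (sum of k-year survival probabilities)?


e_x = sum_{k=1}^{n} k_p_x
k_p_x values:
  1_p_x = 0.984
  2_p_x = 0.9594
  3_p_x = 0.928699
  4_p_x = 0.89248
e_x = 3.7646


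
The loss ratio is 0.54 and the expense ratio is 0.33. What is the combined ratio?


Combined ratio = loss ratio + expense ratio
= 0.54 + 0.33
= 0.87


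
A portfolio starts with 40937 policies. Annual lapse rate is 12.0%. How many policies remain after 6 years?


remaining = initial * (1 - lapse)^years
= 40937 * (1 - 0.12)^6
= 40937 * 0.464404
= 19011.3101


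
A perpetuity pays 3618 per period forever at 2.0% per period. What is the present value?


PV = PMT / i
= 3618 / 0.02
= 180900.0


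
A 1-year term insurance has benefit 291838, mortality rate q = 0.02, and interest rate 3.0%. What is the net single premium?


NSP = benefit * q * v
v = 1/(1+i) = 0.970874
NSP = 291838 * 0.02 * 0.970874
= 5666.7573


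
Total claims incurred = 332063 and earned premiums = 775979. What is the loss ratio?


Loss ratio = claims / premiums
= 332063 / 775979
= 0.4279


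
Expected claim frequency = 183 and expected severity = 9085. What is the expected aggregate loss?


E[S] = E[N] * E[X]
= 183 * 9085
= 1.6626e+06


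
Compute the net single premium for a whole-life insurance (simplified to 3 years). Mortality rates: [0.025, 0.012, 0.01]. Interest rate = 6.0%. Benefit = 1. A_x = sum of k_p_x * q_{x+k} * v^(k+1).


v = 0.943396
Year 0: k_p_x=1.0, q=0.025, term=0.023585
Year 1: k_p_x=0.975, q=0.012, term=0.010413
Year 2: k_p_x=0.9633, q=0.01, term=0.008088
A_x = 0.0421


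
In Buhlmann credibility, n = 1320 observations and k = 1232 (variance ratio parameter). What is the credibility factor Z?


Z = n / (n + k)
= 1320 / (1320 + 1232)
= 1320 / 2552
= 0.5172


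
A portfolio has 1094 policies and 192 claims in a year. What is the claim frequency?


frequency = claims / policies
= 192 / 1094
= 0.1755


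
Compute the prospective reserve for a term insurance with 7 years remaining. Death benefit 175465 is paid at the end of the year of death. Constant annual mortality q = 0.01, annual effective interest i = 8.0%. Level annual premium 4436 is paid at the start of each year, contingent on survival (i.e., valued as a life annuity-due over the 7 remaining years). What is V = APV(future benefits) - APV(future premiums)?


v = 1/(1+i) = 0.925926
APV(future benefits) per unit = sum_{k=0}^{6} k_p_x * q * v^(k+1) = 0.050683
APV(future benefits) = 175465 * 0.050683 = 8893.1281
Life annuity-due factor ä_{x:7} = sum_{k=0}^{6} k_p_x * v^k = 5.473786
APV(future premiums) = 4436 * 5.473786 = 24281.7141
V = 8893.1281 - 24281.7141
= -15388.586


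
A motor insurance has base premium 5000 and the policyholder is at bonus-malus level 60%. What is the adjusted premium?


adjusted = base * BM_level / 100
= 5000 * 60 / 100
= 5000 * 0.6
= 3000.0


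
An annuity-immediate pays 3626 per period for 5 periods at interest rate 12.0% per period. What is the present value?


PV = PMT * (1 - (1+i)^(-n)) / i
= 3626 * (1 - (1+0.12)^(-5)) / 0.12
= 3626 * (1 - 0.567427) / 0.12
= 3626 * 3.604776
= 13070.9185


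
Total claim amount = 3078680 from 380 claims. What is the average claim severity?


severity = total / number
= 3078680 / 380
= 8101.7895


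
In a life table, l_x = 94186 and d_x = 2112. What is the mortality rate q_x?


q_x = d_x / l_x
= 2112 / 94186
= 0.0224


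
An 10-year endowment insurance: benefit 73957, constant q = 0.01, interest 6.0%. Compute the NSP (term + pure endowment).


Term component = 5229.7929
Pure endowment = 10_p_x * v^10 * benefit = 0.904382 * 0.558395 * 73957 = 37348.4497
NSP = 42578.2426


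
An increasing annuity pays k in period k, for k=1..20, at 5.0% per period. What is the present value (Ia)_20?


(Ia)_n = sum_{k=1}^{n} k * v^k, v = 1/(1+i)
v = 0.952381
Sum computed term by term:
(Ia)_20 = 110.9506


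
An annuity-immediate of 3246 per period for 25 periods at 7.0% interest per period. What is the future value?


FV = PMT * ((1+i)^n - 1) / i
= 3246 * ((1.07)^25 - 1) / 0.07
= 3246 * (5.427433 - 1) / 0.07
= 205306.3764


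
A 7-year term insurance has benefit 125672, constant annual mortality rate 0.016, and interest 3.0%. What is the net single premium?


NSP = benefit * sum_{k=0}^{n-1} k_p_x * q * v^(k+1)
With constant q=0.016, v=0.970874
Sum = 0.095206
NSP = 125672 * 0.095206
= 11964.7733


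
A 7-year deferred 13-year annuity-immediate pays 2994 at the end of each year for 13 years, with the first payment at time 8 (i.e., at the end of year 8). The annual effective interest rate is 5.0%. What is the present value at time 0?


PV at time 7 of the 13-year annuity-immediate:
a_n = 2994 * (1-(1+0.05)^(-13))/0.05 = 28124.3575
Discount back 7 years to time 0:
PV = 28124.3575 * (1+0.05)^(-7)
= 28124.3575 * 0.710681
= 19987.4558


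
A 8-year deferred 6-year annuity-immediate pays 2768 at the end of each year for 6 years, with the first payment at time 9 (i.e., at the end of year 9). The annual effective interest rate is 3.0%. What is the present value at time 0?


PV at time 8 of the 6-year annuity-immediate:
a_n = 2768 * (1-(1+0.03)^(-6))/0.03 = 14994.7859
Discount back 8 years to time 0:
PV = 14994.7859 * (1+0.03)^(-8)
= 14994.7859 * 0.789409
= 11837.0225


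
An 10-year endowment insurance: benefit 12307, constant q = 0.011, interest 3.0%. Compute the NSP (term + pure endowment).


Term component = 1102.2376
Pure endowment = 10_p_x * v^10 * benefit = 0.895288 * 0.744094 * 12307 = 8198.6599
NSP = 9300.8975


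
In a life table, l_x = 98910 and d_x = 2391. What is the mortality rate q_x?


q_x = d_x / l_x
= 2391 / 98910
= 0.0242


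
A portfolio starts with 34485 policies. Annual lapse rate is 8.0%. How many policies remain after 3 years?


remaining = initial * (1 - lapse)^years
= 34485 * (1 - 0.08)^3
= 34485 * 0.778688
= 26853.0557


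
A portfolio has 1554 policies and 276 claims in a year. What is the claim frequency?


frequency = claims / policies
= 276 / 1554
= 0.1776


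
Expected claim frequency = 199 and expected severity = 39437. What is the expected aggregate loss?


E[S] = E[N] * E[X]
= 199 * 39437
= 7.8480e+06


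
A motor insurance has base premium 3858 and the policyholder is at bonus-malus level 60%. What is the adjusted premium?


adjusted = base * BM_level / 100
= 3858 * 60 / 100
= 3858 * 0.6
= 2314.8


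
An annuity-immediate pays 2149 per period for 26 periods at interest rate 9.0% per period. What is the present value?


PV = PMT * (1 - (1+i)^(-n)) / i
= 2149 * (1 - (1+0.09)^(-26)) / 0.09
= 2149 * (1 - 0.106393) / 0.09
= 2149 * 9.928972
= 21337.3611


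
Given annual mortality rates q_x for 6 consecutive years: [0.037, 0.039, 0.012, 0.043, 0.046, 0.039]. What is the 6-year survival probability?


p_k = 1 - q_k for each year
Survival = product of (1 - q_k)
= 0.963 * 0.961 * 0.988 * 0.957 * 0.954 * 0.961
= 0.8022


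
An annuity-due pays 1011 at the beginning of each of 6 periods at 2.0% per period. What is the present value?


PV_due = PMT * (1-(1+i)^(-n))/i * (1+i)
PV_immediate = 5663.0466
PV_due = 5663.0466 * 1.02
= 5776.3076


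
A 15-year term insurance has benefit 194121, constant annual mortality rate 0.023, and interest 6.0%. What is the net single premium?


NSP = benefit * sum_{k=0}^{n-1} k_p_x * q * v^(k+1)
With constant q=0.023, v=0.943396
Sum = 0.195548
NSP = 194121 * 0.195548
= 37959.948


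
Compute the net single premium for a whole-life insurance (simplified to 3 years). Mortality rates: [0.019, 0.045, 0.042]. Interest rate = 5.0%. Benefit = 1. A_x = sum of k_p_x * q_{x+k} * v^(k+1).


v = 0.952381
Year 0: k_p_x=1.0, q=0.019, term=0.018095
Year 1: k_p_x=0.981, q=0.045, term=0.040041
Year 2: k_p_x=0.936855, q=0.042, term=0.03399
A_x = 0.0921


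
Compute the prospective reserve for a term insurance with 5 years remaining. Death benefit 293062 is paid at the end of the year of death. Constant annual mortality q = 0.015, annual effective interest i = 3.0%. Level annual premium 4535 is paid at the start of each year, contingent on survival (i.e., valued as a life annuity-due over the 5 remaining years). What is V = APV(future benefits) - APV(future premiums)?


v = 1/(1+i) = 0.970874
APV(future benefits) per unit = sum_{k=0}^{4} k_p_x * q * v^(k+1) = 0.066725
APV(future benefits) = 293062 * 0.066725 = 19554.5522
Life annuity-due factor ä_{x:5} = sum_{k=0}^{4} k_p_x * v^k = 4.581781
APV(future premiums) = 4535 * 4.581781 = 20778.377
V = 19554.5522 - 20778.377
= -1223.8249


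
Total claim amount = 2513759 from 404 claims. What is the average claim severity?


severity = total / number
= 2513759 / 404
= 6222.1757


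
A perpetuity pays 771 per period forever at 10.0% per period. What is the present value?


PV = PMT / i
= 771 / 0.1
= 7710.0


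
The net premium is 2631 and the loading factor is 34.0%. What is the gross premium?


Gross = net * (1 + loading)
= 2631 * (1 + 0.34)
= 2631 * 1.34
= 3525.54


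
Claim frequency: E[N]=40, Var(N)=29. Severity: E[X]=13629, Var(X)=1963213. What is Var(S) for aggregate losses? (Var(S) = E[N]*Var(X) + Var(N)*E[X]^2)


Var(S) = E[N]*Var(X) + Var(N)*E[X]^2
= 40*1963213 + 29*13629^2
= 78528520 + 5386739589
= 5.4653e+09


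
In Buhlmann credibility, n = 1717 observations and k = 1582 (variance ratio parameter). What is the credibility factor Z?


Z = n / (n + k)
= 1717 / (1717 + 1582)
= 1717 / 3299
= 0.5205


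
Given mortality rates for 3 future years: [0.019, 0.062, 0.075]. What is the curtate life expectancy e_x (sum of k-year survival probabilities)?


e_x = sum_{k=1}^{n} k_p_x
k_p_x values:
  1_p_x = 0.981
  2_p_x = 0.920178
  3_p_x = 0.851165
e_x = 2.7523


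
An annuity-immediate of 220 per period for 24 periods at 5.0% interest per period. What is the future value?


FV = PMT * ((1+i)^n - 1) / i
= 220 * ((1.05)^24 - 1) / 0.05
= 220 * (3.2251 - 1) / 0.05
= 9790.4398


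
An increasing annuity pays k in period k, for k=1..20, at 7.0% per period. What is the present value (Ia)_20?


(Ia)_n = sum_{k=1}^{n} k * v^k, v = 1/(1+i)
v = 0.934579
Sum computed term by term:
(Ia)_20 = 88.1031


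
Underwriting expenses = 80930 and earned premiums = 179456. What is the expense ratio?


Expense ratio = expenses / premiums
= 80930 / 179456
= 0.451


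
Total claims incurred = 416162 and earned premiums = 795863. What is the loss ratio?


Loss ratio = claims / premiums
= 416162 / 795863
= 0.5229


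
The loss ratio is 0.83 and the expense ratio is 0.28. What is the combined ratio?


Combined ratio = loss ratio + expense ratio
= 0.83 + 0.28
= 1.11


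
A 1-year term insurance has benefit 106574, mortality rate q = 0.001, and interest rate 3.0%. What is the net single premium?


NSP = benefit * q * v
v = 1/(1+i) = 0.970874
NSP = 106574 * 0.001 * 0.970874
= 103.4699


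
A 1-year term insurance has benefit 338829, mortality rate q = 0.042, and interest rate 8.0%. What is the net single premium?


NSP = benefit * q * v
v = 1/(1+i) = 0.925926
NSP = 338829 * 0.042 * 0.925926
= 13176.6833


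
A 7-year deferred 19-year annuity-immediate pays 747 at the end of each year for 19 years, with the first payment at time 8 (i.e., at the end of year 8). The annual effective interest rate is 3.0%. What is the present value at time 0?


PV at time 7 of the 19-year annuity-immediate:
a_n = 747 * (1-(1+0.03)^(-19))/0.03 = 10699.8779
Discount back 7 years to time 0:
PV = 10699.8779 * (1+0.03)^(-7)
= 10699.8779 * 0.813092
= 8699.9799


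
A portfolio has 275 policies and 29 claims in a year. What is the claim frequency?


frequency = claims / policies
= 29 / 275
= 0.1055


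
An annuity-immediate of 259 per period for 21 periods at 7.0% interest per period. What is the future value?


FV = PMT * ((1+i)^n - 1) / i
= 259 * ((1.07)^21 - 1) / 0.07
= 259 * (4.140562 - 1) / 0.07
= 11620.0808


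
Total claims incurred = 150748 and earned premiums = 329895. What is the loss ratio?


Loss ratio = claims / premiums
= 150748 / 329895
= 0.457


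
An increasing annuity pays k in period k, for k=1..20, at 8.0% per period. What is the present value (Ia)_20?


(Ia)_n = sum_{k=1}^{n} k * v^k, v = 1/(1+i)
v = 0.925926
Sum computed term by term:
(Ia)_20 = 78.9079


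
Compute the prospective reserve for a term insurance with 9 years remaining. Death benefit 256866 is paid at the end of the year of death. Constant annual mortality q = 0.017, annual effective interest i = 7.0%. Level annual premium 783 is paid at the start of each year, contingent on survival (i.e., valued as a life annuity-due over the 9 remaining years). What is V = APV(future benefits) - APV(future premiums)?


v = 1/(1+i) = 0.934579
APV(future benefits) per unit = sum_{k=0}^{8} k_p_x * q * v^(k+1) = 0.104315
APV(future benefits) = 256866 * 0.104315 = 26795.0034
Life annuity-due factor ä_{x:9} = sum_{k=0}^{8} k_p_x * v^k = 6.565715
APV(future premiums) = 783 * 6.565715 = 5140.9551
V = 26795.0034 - 5140.9551
= 21654.0483


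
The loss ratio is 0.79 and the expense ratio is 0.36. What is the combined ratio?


Combined ratio = loss ratio + expense ratio
= 0.79 + 0.36
= 1.15


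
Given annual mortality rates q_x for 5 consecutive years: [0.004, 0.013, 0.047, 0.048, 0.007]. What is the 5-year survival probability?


p_k = 1 - q_k for each year
Survival = product of (1 - q_k)
= 0.996 * 0.987 * 0.953 * 0.952 * 0.993
= 0.8856


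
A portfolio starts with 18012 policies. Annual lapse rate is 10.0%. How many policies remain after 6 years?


remaining = initial * (1 - lapse)^years
= 18012 * (1 - 0.1)^6
= 18012 * 0.531441
= 9572.3153


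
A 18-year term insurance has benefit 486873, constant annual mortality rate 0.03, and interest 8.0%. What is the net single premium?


NSP = benefit * sum_{k=0}^{n-1} k_p_x * q * v^(k+1)
With constant q=0.03, v=0.925926
Sum = 0.233282
NSP = 486873 * 0.233282
= 113578.8299


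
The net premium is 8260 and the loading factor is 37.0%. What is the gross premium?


Gross = net * (1 + loading)
= 8260 * (1 + 0.37)
= 8260 * 1.37
= 11316.2


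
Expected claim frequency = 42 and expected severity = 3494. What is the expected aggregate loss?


E[S] = E[N] * E[X]
= 42 * 3494
= 146748


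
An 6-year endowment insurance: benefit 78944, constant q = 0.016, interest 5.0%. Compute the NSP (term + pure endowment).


Term component = 6174.2096
Pure endowment = 6_p_x * v^6 * benefit = 0.907759 * 0.746215 * 78944 = 53475.3855
NSP = 59649.5951


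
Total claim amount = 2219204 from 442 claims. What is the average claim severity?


severity = total / number
= 2219204 / 442
= 5020.8235


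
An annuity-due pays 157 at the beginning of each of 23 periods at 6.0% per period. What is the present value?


PV_due = PMT * (1-(1+i)^(-n))/i * (1+i)
PV_immediate = 1931.6305
PV_due = 1931.6305 * 1.06
= 2047.5283


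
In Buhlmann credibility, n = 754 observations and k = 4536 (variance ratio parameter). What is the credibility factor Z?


Z = n / (n + k)
= 754 / (754 + 4536)
= 754 / 5290
= 0.1425


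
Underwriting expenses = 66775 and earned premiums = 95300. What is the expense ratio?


Expense ratio = expenses / premiums
= 66775 / 95300
= 0.7007


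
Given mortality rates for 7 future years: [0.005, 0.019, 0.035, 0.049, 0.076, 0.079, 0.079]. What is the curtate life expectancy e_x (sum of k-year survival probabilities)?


e_x = sum_{k=1}^{n} k_p_x
k_p_x values:
  1_p_x = 0.995
  2_p_x = 0.976095
  3_p_x = 0.941932
  4_p_x = 0.895777
  5_p_x = 0.827698
  6_p_x = 0.76231
  7_p_x = 0.702087
e_x = 6.1009


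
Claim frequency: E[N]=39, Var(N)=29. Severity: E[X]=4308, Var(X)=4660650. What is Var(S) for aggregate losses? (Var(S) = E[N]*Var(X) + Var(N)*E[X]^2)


Var(S) = E[N]*Var(X) + Var(N)*E[X]^2
= 39*4660650 + 29*4308^2
= 181765350 + 538207056
= 7.1997e+08


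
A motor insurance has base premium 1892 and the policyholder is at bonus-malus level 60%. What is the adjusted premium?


adjusted = base * BM_level / 100
= 1892 * 60 / 100
= 1892 * 0.6
= 1135.2


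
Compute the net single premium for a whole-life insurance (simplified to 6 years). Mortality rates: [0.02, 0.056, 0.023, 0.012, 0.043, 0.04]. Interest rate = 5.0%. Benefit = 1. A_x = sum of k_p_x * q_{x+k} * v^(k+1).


v = 0.952381
Year 0: k_p_x=1.0, q=0.02, term=0.019048
Year 1: k_p_x=0.98, q=0.056, term=0.049778
Year 2: k_p_x=0.92512, q=0.023, term=0.018381
Year 3: k_p_x=0.903842, q=0.012, term=0.008923
Year 4: k_p_x=0.892996, q=0.043, term=0.030086
Year 5: k_p_x=0.854597, q=0.04, term=0.025509
A_x = 0.1517


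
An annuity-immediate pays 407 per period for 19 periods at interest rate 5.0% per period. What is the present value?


PV = PMT * (1 - (1+i)^(-n)) / i
= 407 * (1 - (1+0.05)^(-19)) / 0.05
= 407 * (1 - 0.395734) / 0.05
= 407 * 12.085321
= 4918.7256


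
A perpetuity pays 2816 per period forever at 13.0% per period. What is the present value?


PV = PMT / i
= 2816 / 0.13
= 21661.5385


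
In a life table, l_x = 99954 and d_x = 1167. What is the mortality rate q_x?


q_x = d_x / l_x
= 1167 / 99954
= 0.0117


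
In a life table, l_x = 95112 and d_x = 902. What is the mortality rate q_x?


q_x = d_x / l_x
= 902 / 95112
= 0.0095


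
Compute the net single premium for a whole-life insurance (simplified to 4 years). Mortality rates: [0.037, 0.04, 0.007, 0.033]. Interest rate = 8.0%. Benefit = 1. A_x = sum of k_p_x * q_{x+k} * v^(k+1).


v = 0.925926
Year 0: k_p_x=1.0, q=0.037, term=0.034259
Year 1: k_p_x=0.963, q=0.04, term=0.033025
Year 2: k_p_x=0.92448, q=0.007, term=0.005137
Year 3: k_p_x=0.918009, q=0.033, term=0.022267
A_x = 0.0947


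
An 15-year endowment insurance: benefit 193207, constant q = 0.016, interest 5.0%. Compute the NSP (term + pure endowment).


Term component = 29149.7688
Pure endowment = 15_p_x * v^15 * benefit = 0.785103 * 0.481017 * 193207 = 72964.2038
NSP = 102113.9726


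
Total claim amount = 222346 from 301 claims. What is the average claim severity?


severity = total / number
= 222346 / 301
= 738.691


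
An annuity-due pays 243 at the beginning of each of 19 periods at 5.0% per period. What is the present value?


PV_due = PMT * (1-(1+i)^(-n))/i * (1+i)
PV_immediate = 2936.733
PV_due = 2936.733 * 1.05
= 3083.5696


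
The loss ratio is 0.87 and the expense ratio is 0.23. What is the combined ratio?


Combined ratio = loss ratio + expense ratio
= 0.87 + 0.23
= 1.1


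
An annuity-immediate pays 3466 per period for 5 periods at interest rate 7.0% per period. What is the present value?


PV = PMT * (1 - (1+i)^(-n)) / i
= 3466 * (1 - (1+0.07)^(-5)) / 0.07
= 3466 * (1 - 0.712986) / 0.07
= 3466 * 4.100197
= 14211.2843


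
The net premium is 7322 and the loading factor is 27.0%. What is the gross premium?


Gross = net * (1 + loading)
= 7322 * (1 + 0.27)
= 7322 * 1.27
= 9298.94


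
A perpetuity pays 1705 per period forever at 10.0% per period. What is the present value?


PV = PMT / i
= 1705 / 0.1
= 17050.0


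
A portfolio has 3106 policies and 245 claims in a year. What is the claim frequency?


frequency = claims / policies
= 245 / 3106
= 0.0789


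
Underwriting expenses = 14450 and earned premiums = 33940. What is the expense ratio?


Expense ratio = expenses / premiums
= 14450 / 33940
= 0.4258


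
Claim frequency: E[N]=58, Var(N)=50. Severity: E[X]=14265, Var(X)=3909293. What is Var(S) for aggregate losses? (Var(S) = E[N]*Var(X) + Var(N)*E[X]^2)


Var(S) = E[N]*Var(X) + Var(N)*E[X]^2
= 58*3909293 + 50*14265^2
= 226738994 + 10174511250
= 1.0401e+10


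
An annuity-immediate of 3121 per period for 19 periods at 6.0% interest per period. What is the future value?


FV = PMT * ((1+i)^n - 1) / i
= 3121 * ((1.06)^19 - 1) / 0.06
= 3121 * (3.0256 - 1) / 0.06
= 105364.9341


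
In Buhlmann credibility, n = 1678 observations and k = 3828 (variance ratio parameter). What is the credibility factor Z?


Z = n / (n + k)
= 1678 / (1678 + 3828)
= 1678 / 5506
= 0.3048


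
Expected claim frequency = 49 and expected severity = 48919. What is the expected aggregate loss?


E[S] = E[N] * E[X]
= 49 * 48919
= 2.3970e+06


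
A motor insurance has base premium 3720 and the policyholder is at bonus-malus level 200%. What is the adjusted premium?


adjusted = base * BM_level / 100
= 3720 * 200 / 100
= 3720 * 2.0
= 7440.0


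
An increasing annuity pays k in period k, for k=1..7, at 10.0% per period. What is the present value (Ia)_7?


(Ia)_n = sum_{k=1}^{n} k * v^k, v = 1/(1+i)
v = 0.909091
Sum computed term by term:
(Ia)_7 = 17.6315


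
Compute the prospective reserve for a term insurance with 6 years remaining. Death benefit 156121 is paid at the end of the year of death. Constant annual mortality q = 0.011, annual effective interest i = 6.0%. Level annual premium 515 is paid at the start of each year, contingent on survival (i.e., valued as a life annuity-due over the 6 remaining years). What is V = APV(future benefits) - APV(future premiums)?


v = 1/(1+i) = 0.943396
APV(future benefits) per unit = sum_{k=0}^{5} k_p_x * q * v^(k+1) = 0.052723
APV(future benefits) = 156121 * 0.052723 = 8231.2392
Life annuity-due factor ä_{x:6} = sum_{k=0}^{5} k_p_x * v^k = 5.080624
APV(future premiums) = 515 * 5.080624 = 2616.5215
V = 8231.2392 - 2616.5215
= 5614.7177


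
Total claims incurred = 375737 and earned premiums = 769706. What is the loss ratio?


Loss ratio = claims / premiums
= 375737 / 769706
= 0.4882


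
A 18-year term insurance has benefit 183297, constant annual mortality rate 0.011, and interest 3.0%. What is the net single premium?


NSP = benefit * sum_{k=0}^{n-1} k_p_x * q * v^(k+1)
With constant q=0.011, v=0.970874
Sum = 0.139149
NSP = 183297 * 0.139149
= 25505.6561


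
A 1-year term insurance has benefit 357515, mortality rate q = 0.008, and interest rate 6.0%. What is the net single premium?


NSP = benefit * q * v
v = 1/(1+i) = 0.943396
NSP = 357515 * 0.008 * 0.943396
= 2698.2264


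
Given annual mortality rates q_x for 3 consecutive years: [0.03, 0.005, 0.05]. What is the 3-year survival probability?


p_k = 1 - q_k for each year
Survival = product of (1 - q_k)
= 0.97 * 0.995 * 0.95
= 0.9169


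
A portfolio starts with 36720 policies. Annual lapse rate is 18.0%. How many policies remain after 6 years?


remaining = initial * (1 - lapse)^years
= 36720 * (1 - 0.18)^6
= 36720 * 0.304007
= 11163.125


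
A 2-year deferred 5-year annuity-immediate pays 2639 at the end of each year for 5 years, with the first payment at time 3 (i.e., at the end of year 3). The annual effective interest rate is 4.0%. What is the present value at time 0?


PV at time 2 of the 5-year annuity-immediate:
a_n = 2639 * (1-(1+0.04)^(-5))/0.04 = 11748.3591
Discount back 2 years to time 0:
PV = 11748.3591 * (1+0.04)^(-2)
= 11748.3591 * 0.924556
= 10862.0184


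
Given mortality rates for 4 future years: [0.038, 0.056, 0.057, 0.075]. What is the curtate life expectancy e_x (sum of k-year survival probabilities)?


e_x = sum_{k=1}^{n} k_p_x
k_p_x values:
  1_p_x = 0.962
  2_p_x = 0.908128
  3_p_x = 0.856365
  4_p_x = 0.792137
e_x = 3.5186


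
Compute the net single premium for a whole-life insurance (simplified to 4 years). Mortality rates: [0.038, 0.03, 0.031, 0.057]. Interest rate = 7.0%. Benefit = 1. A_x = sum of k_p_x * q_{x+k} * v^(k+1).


v = 0.934579
Year 0: k_p_x=1.0, q=0.038, term=0.035514
Year 1: k_p_x=0.962, q=0.03, term=0.025207
Year 2: k_p_x=0.93314, q=0.031, term=0.023613
Year 3: k_p_x=0.904213, q=0.057, term=0.03932
A_x = 0.1237


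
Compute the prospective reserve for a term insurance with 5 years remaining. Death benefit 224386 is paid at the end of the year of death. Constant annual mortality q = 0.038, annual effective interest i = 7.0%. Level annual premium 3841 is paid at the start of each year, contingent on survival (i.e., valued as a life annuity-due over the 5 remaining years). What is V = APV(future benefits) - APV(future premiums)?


v = 1/(1+i) = 0.934579
APV(future benefits) per unit = sum_{k=0}^{4} k_p_x * q * v^(k+1) = 0.145163
APV(future benefits) = 224386 * 0.145163 = 32572.6239
Life annuity-due factor ä_{x:5} = sum_{k=0}^{4} k_p_x * v^k = 4.087494
APV(future premiums) = 3841 * 4.087494 = 15700.0659
V = 32572.6239 - 15700.0659
= 16872.558


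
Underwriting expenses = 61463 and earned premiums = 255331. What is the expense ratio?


Expense ratio = expenses / premiums
= 61463 / 255331
= 0.2407


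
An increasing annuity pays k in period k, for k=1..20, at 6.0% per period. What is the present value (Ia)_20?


(Ia)_n = sum_{k=1}^{n} k * v^k, v = 1/(1+i)
v = 0.943396
Sum computed term by term:
(Ia)_20 = 98.7004


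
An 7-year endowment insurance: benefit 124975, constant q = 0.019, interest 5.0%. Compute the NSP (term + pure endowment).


Term component = 13029.5699
Pure endowment = 7_p_x * v^7 * benefit = 0.874345 * 0.710681 * 124975 = 77657.0884
NSP = 90686.6583


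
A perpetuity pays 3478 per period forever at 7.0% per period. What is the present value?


PV = PMT / i
= 3478 / 0.07
= 49685.7143


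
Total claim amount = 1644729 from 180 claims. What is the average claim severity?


severity = total / number
= 1644729 / 180
= 9137.3833


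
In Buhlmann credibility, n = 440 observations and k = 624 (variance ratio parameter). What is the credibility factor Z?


Z = n / (n + k)
= 440 / (440 + 624)
= 440 / 1064
= 0.4135


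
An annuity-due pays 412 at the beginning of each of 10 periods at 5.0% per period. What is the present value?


PV_due = PMT * (1-(1+i)^(-n))/i * (1+i)
PV_immediate = 3181.3548
PV_due = 3181.3548 * 1.05
= 3340.4225


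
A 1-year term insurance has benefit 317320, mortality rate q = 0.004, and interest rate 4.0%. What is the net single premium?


NSP = benefit * q * v
v = 1/(1+i) = 0.961538
NSP = 317320 * 0.004 * 0.961538
= 1220.4615


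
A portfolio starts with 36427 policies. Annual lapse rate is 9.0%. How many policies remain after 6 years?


remaining = initial * (1 - lapse)^years
= 36427 * (1 - 0.09)^6
= 36427 * 0.567869
= 20685.7732
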